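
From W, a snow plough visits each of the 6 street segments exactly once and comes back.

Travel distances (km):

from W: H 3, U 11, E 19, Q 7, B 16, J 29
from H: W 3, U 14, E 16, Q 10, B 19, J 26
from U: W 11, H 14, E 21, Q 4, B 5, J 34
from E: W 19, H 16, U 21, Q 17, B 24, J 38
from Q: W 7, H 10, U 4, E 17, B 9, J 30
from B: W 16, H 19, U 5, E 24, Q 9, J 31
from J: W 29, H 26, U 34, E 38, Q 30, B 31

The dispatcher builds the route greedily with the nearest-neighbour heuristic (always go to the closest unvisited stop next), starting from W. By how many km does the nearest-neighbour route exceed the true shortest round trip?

Excess over optimum: 9 km.

From W: H=3, Q=7, U=11, B=16, E=19, J=29 → choose H (3).
From H: Q=10, U=14, E=16, B=19, J=26 → choose Q (10).
From Q: U=4, B=9, E=17, J=30 → choose U (4).
From U: B=5, E=21, J=34 → choose B (5).
From B: E=24, J=31 → choose E (24).
From E: J=38 → choose J (38).
NN route W → H → Q → U → B → E → J → W costs 113.
Optimal: W → H → E → J → B → U → Q → W costs 104 (by enumerating all 360 distinct tours).
Excess = 113 − 104 = 9.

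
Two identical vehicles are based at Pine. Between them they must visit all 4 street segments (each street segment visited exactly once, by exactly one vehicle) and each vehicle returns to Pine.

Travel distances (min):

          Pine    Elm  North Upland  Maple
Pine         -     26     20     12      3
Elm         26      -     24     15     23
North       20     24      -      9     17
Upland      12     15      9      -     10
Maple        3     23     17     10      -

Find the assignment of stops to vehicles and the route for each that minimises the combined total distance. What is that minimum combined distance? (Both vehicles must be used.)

Try each way of splitting the stops between the two vehicles (each non-empty) and, for each split, find the best tour for each vehicle:
  {Elm} + {North, Upland, Maple}: 52 + 41 = 93
  {North} + {Elm, Upland, Maple}: 40 + 53 = 93
  {Elm, North} + {Upland, Maple}: 70 + 25 = 95
  {Upland} + {Elm, North, Maple}: 24 + 70 = 94
  {Elm, Upland} + {North, Maple}: 53 + 40 = 93
  {North, Upland} + {Elm, Maple}: 41 + 52 = 93
  … (7 splits in total)
  {Elm, North, Upland} + {Maple}: 70 + 6 = 76  ← best
Best: vehicle 1 Pine → Elm → Upland → North → Pine = 70; vehicle 2 Pine → Maple → Pine = 6; combined 76.

76 min — the smallest possible combined total.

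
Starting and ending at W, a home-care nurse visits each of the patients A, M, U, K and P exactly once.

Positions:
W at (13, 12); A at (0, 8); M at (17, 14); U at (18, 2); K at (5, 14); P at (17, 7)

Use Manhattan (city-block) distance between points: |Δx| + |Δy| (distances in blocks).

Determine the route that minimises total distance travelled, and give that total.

W→A→M→U→K→P→W: 17+23+13+25+19+9 = 106
W→A→M→U→P→K→W: 17+23+13+6+19+10 = 88
W→A→M→K→U→P→W: 17+23+12+25+6+9 = 92
W→A→M→K→P→U→W: 17+23+12+19+6+15 = 92
W→A→M→P→U→K→W: 17+23+7+6+25+10 = 88
W→A→M→P→K→U→W: 17+23+7+19+25+15 = 106
W→A→U→M→K→P→W: 17+24+13+12+19+9 = 94
W→A→U→M→P→K→W: 17+24+13+7+19+10 = 90
W→A→U→K→M→P→W: 17+24+25+12+7+9 = 94
W→A→U→K→P→M→W: 17+24+25+19+7+6 = 98
W→A→U→P→M→K→W: 17+24+6+7+12+10 = 76
W→A→U→P→K→M→W: 17+24+6+19+12+6 = 84
W→A→K→M→U→P→W: 17+11+12+13+6+9 = 68
W→A→K→M→P→U→W: 17+11+12+7+6+15 = 68
… (46 more)
W→M→U→P→A→K→W: 6+13+6+18+11+10 = 64  ← best
The minimum is 64.
One optimal route: W → M → U → P → A → K → W (or its reverse).

64 blocks — the shortest possible round trip.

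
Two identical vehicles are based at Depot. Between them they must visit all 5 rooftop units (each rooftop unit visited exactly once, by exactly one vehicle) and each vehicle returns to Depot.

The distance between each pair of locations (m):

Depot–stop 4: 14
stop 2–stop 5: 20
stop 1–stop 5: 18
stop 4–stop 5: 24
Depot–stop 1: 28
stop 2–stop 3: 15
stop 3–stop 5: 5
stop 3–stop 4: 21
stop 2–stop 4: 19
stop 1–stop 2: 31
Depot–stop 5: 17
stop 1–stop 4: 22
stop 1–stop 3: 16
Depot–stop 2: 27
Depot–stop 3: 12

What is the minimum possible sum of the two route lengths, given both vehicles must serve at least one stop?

121 m — the smallest possible combined total.

Try each way of splitting the stops between the two vehicles (each non-empty) and, for each split, find the best tour for each vehicle:
  {stop 1} + {stop 2, stop 3, stop 4, stop 5}: 56 + 70 = 126
  {stop 2} + {stop 1, stop 3, stop 4, stop 5}: 54 + 71 = 125
  {stop 1, stop 2} + {stop 3, stop 4, stop 5}: 86 + 55 = 141
  {stop 3} + {stop 1, stop 2, stop 4, stop 5}: 24 + 99 = 123
  {stop 1, stop 3} + {stop 2, stop 4, stop 5}: 56 + 70 = 126
  {stop 2, stop 3} + {stop 1, stop 4, stop 5}: 54 + 71 = 125
  … (15 splits in total)
  {stop 4} + {stop 1, stop 2, stop 3, stop 5}: 28 + 93 = 121  ← best
Best: vehicle 1 Depot → stop 4 → Depot = 28; vehicle 2 Depot → stop 1 → stop 5 → stop 2 → stop 3 → Depot = 93; combined 121.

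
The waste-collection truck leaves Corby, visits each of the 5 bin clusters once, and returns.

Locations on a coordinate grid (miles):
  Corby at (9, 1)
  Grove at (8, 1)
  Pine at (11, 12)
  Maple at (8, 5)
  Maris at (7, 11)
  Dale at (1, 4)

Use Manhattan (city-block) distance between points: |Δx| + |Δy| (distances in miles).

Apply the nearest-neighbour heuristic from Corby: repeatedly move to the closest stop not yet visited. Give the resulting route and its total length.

From Corby: distances to unvisited — Grove=1, Maple=5, Dale=11, Maris=12, Pine=13. Nearest is Grove (1).
From Grove: distances to unvisited — Maple=4, Dale=10, Maris=11, Pine=14. Nearest is Maple (4).
From Maple: distances to unvisited — Maris=7, Dale=8, Pine=10. Nearest is Maris (7).
From Maris: distances to unvisited — Pine=5, Dale=13. Nearest is Pine (5).
From Pine: distances to unvisited — Dale=18. Nearest is Dale (18).
Return Dale→Corby: 11.
Total = 1 + 4 + 7 + 5 + 18 + 11 = 46.

46 miles along Corby → Grove → Maple → Maris → Pine → Dale → Corby.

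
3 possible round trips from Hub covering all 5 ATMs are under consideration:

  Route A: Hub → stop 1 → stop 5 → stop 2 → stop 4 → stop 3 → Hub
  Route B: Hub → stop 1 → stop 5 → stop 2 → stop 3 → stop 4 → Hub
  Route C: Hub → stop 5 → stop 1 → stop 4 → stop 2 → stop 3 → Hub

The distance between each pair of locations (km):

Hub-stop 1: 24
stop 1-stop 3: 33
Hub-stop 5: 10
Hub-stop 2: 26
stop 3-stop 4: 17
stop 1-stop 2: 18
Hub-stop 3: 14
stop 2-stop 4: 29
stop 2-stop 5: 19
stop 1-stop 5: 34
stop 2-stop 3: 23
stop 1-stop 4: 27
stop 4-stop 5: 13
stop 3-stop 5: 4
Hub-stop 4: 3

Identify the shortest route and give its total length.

Shortest is Route B, total 120 km.

Route A: 24 + 34 + 19 + 29 + 17 + 14 = 137
Route B: 24 + 34 + 19 + 23 + 17 + 3 = 120
Route C: 10 + 34 + 27 + 29 + 23 + 14 = 137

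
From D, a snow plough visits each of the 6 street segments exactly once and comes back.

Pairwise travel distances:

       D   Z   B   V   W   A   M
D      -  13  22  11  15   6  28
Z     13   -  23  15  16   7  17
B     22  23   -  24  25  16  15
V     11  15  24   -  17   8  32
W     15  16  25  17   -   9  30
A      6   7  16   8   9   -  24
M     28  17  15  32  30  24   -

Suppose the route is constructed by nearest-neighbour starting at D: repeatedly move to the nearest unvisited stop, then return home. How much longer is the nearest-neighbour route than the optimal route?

D: A=6, V=11, Z=13, W=15, B=22, M=28 ⇒ A
A: Z=7, V=8, W=9, B=16, M=24 ⇒ Z
Z: V=15, W=16, M=17, B=23 ⇒ V
V: W=17, B=24, M=32 ⇒ W
W: B=25, M=30 ⇒ B
B: M=15 ⇒ M
NN route D → A → Z → V → W → B → M → D costs 113.
Optimal: D → Z → M → B → W → A → V → D costs 98 (by enumerating all 360 distinct tours).
Excess = 113 − 98 = 15.

Excess over optimum: 15.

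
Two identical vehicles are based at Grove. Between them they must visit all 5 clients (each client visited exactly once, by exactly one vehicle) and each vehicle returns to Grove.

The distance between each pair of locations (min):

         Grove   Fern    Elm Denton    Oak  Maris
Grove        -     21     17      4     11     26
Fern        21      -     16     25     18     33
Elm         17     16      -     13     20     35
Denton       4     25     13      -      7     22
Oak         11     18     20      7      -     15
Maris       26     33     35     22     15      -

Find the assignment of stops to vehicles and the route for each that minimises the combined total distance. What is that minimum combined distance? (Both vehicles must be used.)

Minimum combined distance: 100 min.

Try each way of splitting the stops between the two vehicles (each non-empty) and, for each split, find the best tour for each vehicle:
  {Fern} + {Elm, Denton, Oak, Maris}: 42 + 78 = 120
  {Elm} + {Fern, Denton, Oak, Maris}: 34 + 80 = 114
  {Fern, Elm} + {Denton, Oak, Maris}: 54 + 52 = 106
  {Denton} + {Fern, Elm, Oak, Maris}: 8 + 92 = 100
  {Fern, Denton} + {Elm, Oak, Maris}: 50 + 78 = 128
  {Elm, Denton} + {Fern, Oak, Maris}: 34 + 80 = 114
  … (15 splits in total)
Best: vehicle 1 Grove → Denton → Grove = 8; vehicle 2 Grove → Elm → Fern → Oak → Maris → Grove = 92; combined 100.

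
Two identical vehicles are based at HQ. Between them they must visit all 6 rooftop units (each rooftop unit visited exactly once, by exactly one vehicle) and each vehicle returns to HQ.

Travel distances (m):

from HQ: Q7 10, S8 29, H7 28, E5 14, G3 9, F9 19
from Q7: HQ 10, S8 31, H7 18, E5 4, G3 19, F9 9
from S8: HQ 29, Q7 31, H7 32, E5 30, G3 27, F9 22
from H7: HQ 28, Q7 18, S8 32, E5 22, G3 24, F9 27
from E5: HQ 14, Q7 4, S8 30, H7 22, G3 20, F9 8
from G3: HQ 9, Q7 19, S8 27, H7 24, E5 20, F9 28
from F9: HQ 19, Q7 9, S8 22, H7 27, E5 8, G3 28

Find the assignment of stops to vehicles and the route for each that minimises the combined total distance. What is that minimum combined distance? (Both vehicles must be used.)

Check every non-empty split of the stops between the two vehicles; for each half take its own optimal tour:
  {Q7} + {S8, H7, E5, G3, F9}: 20 + 109 = 129
  {S8} + {Q7, H7, E5, G3, F9}: 58 + 82 = 140
  {Q7, S8} + {H7, E5, G3, F9}: 70 + 82 = 152
  {H7} + {Q7, S8, E5, G3, F9}: 56 + 80 = 136
  {Q7, H7} + {S8, E5, G3, F9}: 56 + 80 = 136
  {S8, H7} + {Q7, E5, G3, F9}: 89 + 56 = 145
  … (31 splits in total)
  {G3} + {Q7, S8, H7, E5, F9}: 18 + 104 = 122  ← best
Best: vehicle 1 HQ → G3 → HQ = 18; vehicle 2 HQ → Q7 → H7 → S8 → F9 → E5 → HQ = 104; combined 122.

Minimum combined distance: 122 m.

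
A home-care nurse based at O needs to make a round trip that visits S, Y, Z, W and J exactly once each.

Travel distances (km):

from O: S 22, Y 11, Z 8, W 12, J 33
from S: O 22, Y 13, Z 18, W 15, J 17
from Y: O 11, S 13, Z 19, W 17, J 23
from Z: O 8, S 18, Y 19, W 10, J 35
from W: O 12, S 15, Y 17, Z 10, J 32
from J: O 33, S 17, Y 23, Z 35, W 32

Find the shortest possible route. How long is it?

With 5 stops there are 5!/2 = 60 distinct round trips (a route and its reverse cost the same).
O - S - Y - Z - W - J - O: 22+13+19+10+32+33 = 129
O - S - Y - Z - J - W - O: 22+13+19+35+32+12 = 133
O - S - Y - W - Z - J - O: 22+13+17+10+35+33 = 130
O - S - Y - W - J - Z - O: 22+13+17+32+35+8 = 127
O - S - Y - J - Z - W - O: 22+13+23+35+10+12 = 115
O - S - Y - J - W - Z - O: 22+13+23+32+10+8 = 108
O - S - Z - Y - W - J - O: 22+18+19+17+32+33 = 141
O - S - Z - Y - J - W - O: 22+18+19+23+32+12 = 126
O - S - Z - W - Y - J - O: 22+18+10+17+23+33 = 123
O - S - Z - W - J - Y - O: 22+18+10+32+23+11 = 116
O - S - Z - J - Y - W - O: 22+18+35+23+17+12 = 127
O - S - Z - J - W - Y - O: 22+18+35+32+17+11 = 135
O - S - W - Y - Z - J - O: 22+15+17+19+35+33 = 141
O - S - W - Y - J - Z - O: 22+15+17+23+35+8 = 120
… (46 more)
O - Y - J - S - W - Z - O: 11+23+17+15+10+8 = 84  ← best
The minimum is 84.
One optimal route: O → Y → J → S → W → Z → O (or its reverse).

Minimum total distance: 84 km.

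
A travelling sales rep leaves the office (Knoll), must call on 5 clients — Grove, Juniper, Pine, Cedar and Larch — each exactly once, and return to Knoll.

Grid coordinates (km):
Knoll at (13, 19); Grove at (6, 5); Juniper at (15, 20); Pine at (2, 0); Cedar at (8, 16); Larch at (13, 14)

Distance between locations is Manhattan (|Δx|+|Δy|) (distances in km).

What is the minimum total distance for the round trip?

There are 60 distinct closed tours to check (reversals are equivalent).
Knoll-Grove-Juniper-Pine-Cedar-Larch-Knoll: 21+24+33+22+7+5 = 112
Knoll-Grove-Juniper-Pine-Larch-Cedar-Knoll: 21+24+33+25+7+8 = 118
Knoll-Grove-Juniper-Cedar-Pine-Larch-Knoll: 21+24+11+22+25+5 = 108
Knoll-Grove-Juniper-Cedar-Larch-Pine-Knoll: 21+24+11+7+25+30 = 118
Knoll-Grove-Juniper-Larch-Pine-Cedar-Knoll: 21+24+8+25+22+8 = 108
Knoll-Grove-Juniper-Larch-Cedar-Pine-Knoll: 21+24+8+7+22+30 = 112
Knoll-Grove-Pine-Juniper-Cedar-Larch-Knoll: 21+9+33+11+7+5 = 86
Knoll-Grove-Pine-Juniper-Larch-Cedar-Knoll: 21+9+33+8+7+8 = 86
Knoll-Grove-Pine-Cedar-Juniper-Larch-Knoll: 21+9+22+11+8+5 = 76
Knoll-Grove-Pine-Cedar-Larch-Juniper-Knoll: 21+9+22+7+8+3 = 70
Knoll-Grove-Pine-Larch-Juniper-Cedar-Knoll: 21+9+25+8+11+8 = 82
Knoll-Grove-Pine-Larch-Cedar-Juniper-Knoll: 21+9+25+7+11+3 = 76
Knoll-Grove-Cedar-Juniper-Pine-Larch-Knoll: 21+13+11+33+25+5 = 108
Knoll-Grove-Cedar-Juniper-Larch-Pine-Knoll: 21+13+11+8+25+30 = 108
… (46 more)
Knoll-Juniper-Cedar-Grove-Pine-Larch-Knoll: 3+11+13+9+25+5 = 66  ← best
The minimum is 66.
One optimal route: Knoll → Juniper → Cedar → Grove → Pine → Larch → Knoll (or its reverse).

Minimum total distance: 66 km.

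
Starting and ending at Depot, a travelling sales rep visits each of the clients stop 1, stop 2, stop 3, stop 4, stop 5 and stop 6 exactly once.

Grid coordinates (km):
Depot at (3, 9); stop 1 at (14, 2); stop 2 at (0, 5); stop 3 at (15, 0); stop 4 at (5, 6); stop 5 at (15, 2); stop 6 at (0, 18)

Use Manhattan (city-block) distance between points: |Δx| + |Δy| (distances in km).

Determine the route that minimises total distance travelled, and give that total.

66 km — the shortest possible round trip.

Depot→stop 1→stop 2→stop 3→stop 4→stop 5→stop 6→Depot: 18+17+20+16+14+31+12 = 128
Depot→stop 1→stop 2→stop 3→stop 4→stop 6→stop 5→Depot: 18+17+20+16+17+31+19 = 138
Depot→stop 1→stop 2→stop 3→stop 5→stop 4→stop 6→Depot: 18+17+20+2+14+17+12 = 100
Depot→stop 1→stop 2→stop 3→stop 5→stop 6→stop 4→Depot: 18+17+20+2+31+17+5 = 110
Depot→stop 1→stop 2→stop 3→stop 6→stop 4→stop 5→Depot: 18+17+20+33+17+14+19 = 138
Depot→stop 1→stop 2→stop 3→stop 6→stop 5→stop 4→Depot: 18+17+20+33+31+14+5 = 138
Depot→stop 1→stop 2→stop 4→stop 3→stop 5→stop 6→Depot: 18+17+6+16+2+31+12 = 102
Depot→stop 1→stop 2→stop 4→stop 3→stop 6→stop 5→Depot: 18+17+6+16+33+31+19 = 140
… (352 more)
Depot→stop 4→stop 1→stop 3→stop 5→stop 2→stop 6→Depot: 5+13+3+2+18+13+12 = 66  ← best
The minimum is 66.
One optimal route: Depot → stop 4 → stop 1 → stop 3 → stop 5 → stop 2 → stop 6 → Depot (or its reverse).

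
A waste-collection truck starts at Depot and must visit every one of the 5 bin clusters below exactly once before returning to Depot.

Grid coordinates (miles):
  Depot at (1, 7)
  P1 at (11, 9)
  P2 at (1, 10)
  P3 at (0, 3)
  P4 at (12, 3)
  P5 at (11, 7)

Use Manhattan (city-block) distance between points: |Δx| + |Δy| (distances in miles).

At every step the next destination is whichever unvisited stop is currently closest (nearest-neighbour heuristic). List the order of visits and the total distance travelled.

Total distance 42 miles via the nearest-neighbour route Depot → P2 → P3 → P4 → P5 → P1 → Depot.

From Depot: distances to unvisited — P2=3, P3=5, P5=10, P1=12, P4=15. Nearest is P2 (3).
From P2: distances to unvisited — P3=8, P1=11, P5=13, P4=18. Nearest is P3 (8).
From P3: distances to unvisited — P4=12, P5=15, P1=17. Nearest is P4 (12).
From P4: distances to unvisited — P5=5, P1=7. Nearest is P5 (5).
From P5: distances to unvisited — P1=2. Nearest is P1 (2).
Return P1→Depot: 12.
Total = 3 + 8 + 12 + 5 + 2 + 12 = 42.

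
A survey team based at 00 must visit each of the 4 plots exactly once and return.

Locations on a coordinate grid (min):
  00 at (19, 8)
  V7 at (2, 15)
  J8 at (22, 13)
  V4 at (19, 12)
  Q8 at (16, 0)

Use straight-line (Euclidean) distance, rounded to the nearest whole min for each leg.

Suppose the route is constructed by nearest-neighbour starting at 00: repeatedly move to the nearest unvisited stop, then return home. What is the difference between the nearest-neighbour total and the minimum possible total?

From 00: V4=4, J8=6, Q8=9, V7=18 → choose V4 (4).
From V4: J8=3, Q8=12, V7=17 → choose J8 (3).
From J8: Q8=14, V7=20 → choose Q8 (14).
From Q8: V7=21 → choose V7 (21).
NN route 00 → V4 → J8 → Q8 → V7 → 00 costs 60.
Optimal: 00 → J8 → V4 → V7 → Q8 → 00 costs 56 (by enumerating all 12 distinct tours).
Excess = 60 − 56 = 4.

The nearest-neighbour route is 4 min longer than optimal.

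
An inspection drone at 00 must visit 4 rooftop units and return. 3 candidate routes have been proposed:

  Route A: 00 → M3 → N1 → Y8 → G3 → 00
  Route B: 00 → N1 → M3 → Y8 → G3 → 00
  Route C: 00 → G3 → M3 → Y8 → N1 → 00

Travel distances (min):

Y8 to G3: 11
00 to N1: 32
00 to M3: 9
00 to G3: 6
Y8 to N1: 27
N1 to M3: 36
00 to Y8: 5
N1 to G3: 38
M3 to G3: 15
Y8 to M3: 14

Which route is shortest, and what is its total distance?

Shortest is Route A, total 89 min.

Route A: 9 + 36 + 27 + 11 + 6 = 89
Route B: 32 + 36 + 14 + 11 + 6 = 99
Route C: 6 + 15 + 14 + 27 + 32 = 94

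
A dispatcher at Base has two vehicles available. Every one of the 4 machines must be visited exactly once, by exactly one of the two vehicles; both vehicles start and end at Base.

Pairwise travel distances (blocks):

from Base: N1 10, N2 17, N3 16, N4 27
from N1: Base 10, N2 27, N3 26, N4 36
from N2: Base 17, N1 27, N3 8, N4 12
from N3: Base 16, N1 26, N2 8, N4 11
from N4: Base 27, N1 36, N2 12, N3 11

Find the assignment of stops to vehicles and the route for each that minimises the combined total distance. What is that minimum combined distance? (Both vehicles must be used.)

There are 2^3 − 1 = 7 ways to divide the 4 stops into two non-empty groups. For each, the best each vehicle can do is its own shortest tour through its group:
  {N1} + {N2, N3, N4}: 20 + 56 = 76
  {N2} + {N1, N3, N4}: 34 + 73 = 107
  {N1, N2} + {N3, N4}: 54 + 54 = 108
  {N3} + {N1, N2, N4}: 32 + 75 = 107
  {N1, N3} + {N2, N4}: 52 + 56 = 108
  {N2, N3} + {N1, N4}: 41 + 73 = 114
  … (7 splits in total)
Best: vehicle 1 Base → N1 → Base = 20; vehicle 2 Base → N2 → N4 → N3 → Base = 56; combined 76.

76 blocks — the smallest possible combined total.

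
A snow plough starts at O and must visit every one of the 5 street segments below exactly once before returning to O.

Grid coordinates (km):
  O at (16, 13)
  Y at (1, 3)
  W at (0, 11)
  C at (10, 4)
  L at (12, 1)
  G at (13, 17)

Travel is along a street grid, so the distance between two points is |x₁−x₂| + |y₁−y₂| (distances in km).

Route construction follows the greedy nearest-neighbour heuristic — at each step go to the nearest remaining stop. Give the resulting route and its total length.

Total distance 68 km via the nearest-neighbour route O → G → C → L → Y → W → O.

O → [G:7 / C:15 / L:16 / W:18 / Y:25] → G (7)
G → [C:16 / L:17 / W:19 / Y:26] → C (16)
C → [L:5 / Y:10 / W:17] → L (5)
L → [Y:13 / W:22] → Y (13)
Y → [W:9] → W (9)
Return W→O: 18.
Total = 7 + 16 + 5 + 13 + 9 + 18 = 68.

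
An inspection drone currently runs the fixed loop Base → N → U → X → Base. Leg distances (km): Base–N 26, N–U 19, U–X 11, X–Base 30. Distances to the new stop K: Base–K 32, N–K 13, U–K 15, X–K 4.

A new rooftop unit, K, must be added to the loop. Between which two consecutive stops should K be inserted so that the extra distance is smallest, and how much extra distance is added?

+6 km — insert K between X and Base.

Insertion cost between consecutive stops i–j is d(i,K) + d(K,j) − d(i,j):
  between Base and N: 32 + 13 − 26 = 19
  between N and U: 13 + 15 − 19 = 9
  between U and X: 15 + 4 − 11 = 8
  between X and Base: 4 + 32 − 30 = 6
Cheapest insertion is between X and Base, adding 6.
New total = 86 + 6 = 92.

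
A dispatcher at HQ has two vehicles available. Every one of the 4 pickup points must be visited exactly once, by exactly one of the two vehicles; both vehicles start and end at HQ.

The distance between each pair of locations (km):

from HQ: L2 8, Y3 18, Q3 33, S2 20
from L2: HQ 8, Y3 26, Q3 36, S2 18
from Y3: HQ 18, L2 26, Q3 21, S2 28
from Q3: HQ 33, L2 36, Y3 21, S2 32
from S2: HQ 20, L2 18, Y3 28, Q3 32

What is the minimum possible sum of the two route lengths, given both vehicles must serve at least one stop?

Minimum combined distance: 107 km.

Try each way of splitting the stops between the two vehicles (each non-empty) and, for each split, find the best tour for each vehicle:
  {L2} + {Y3, Q3, S2}: 16 + 91 = 107
  {Y3} + {L2, Q3, S2}: 36 + 91 = 127
  {L2, Y3} + {Q3, S2}: 52 + 85 = 137
  {Q3} + {L2, Y3, S2}: 66 + 72 = 138
  {L2, Q3} + {Y3, S2}: 77 + 66 = 143
  {Y3, Q3} + {L2, S2}: 72 + 46 = 118
  … (7 splits in total)
Best: vehicle 1 HQ → L2 → HQ = 16; vehicle 2 HQ → Y3 → Q3 → S2 → HQ = 91; combined 107.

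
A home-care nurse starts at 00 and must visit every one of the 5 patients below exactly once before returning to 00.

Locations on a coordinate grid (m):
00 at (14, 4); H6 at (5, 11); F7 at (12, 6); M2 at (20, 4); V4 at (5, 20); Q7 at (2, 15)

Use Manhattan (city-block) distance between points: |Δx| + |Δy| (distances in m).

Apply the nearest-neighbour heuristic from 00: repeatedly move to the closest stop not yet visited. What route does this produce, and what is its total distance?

76 m along 00 → F7 → M2 → H6 → Q7 → V4 → 00.

00 → [F7:4 / M2:6 / H6:16 / Q7:23 / V4:25] → F7 (4)
F7 → [M2:10 / H6:12 / Q7:19 / V4:21] → M2 (10)
M2 → [H6:22 / Q7:29 / V4:31] → H6 (22)
H6 → [Q7:7 / V4:9] → Q7 (7)
Q7 → [V4:8] → V4 (8)
Return V4→00: 25.
Total = 4 + 10 + 22 + 7 + 8 + 25 = 76.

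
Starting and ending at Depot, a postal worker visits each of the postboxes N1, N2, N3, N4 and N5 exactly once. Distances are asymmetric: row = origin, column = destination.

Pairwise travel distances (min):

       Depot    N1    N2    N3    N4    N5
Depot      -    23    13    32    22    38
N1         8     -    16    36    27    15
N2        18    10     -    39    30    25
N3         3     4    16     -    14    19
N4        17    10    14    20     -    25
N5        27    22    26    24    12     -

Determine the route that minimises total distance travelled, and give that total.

Depot - N1 - N2 - N3 - N4 - N5 - Depot: 23+16+39+14+25+27 = 144
Depot - N1 - N2 - N3 - N5 - N4 - Depot: 23+16+39+19+12+17 = 126
Depot - N1 - N2 - N4 - N3 - N5 - Depot: 23+16+30+20+19+27 = 135
Depot - N1 - N2 - N4 - N5 - N3 - Depot: 23+16+30+25+24+3 = 121
Depot - N1 - N2 - N5 - N3 - N4 - Depot: 23+16+25+24+14+17 = 119
Depot - N1 - N2 - N5 - N4 - N3 - Depot: 23+16+25+12+20+3 = 99
Depot - N1 - N3 - N2 - N4 - N5 - Depot: 23+36+16+30+25+27 = 157
Depot - N1 - N3 - N2 - N5 - N4 - Depot: 23+36+16+25+12+17 = 129
Depot - N1 - N3 - N4 - N2 - N5 - Depot: 23+36+14+14+25+27 = 139
Depot - N1 - N3 - N4 - N5 - N2 - Depot: 23+36+14+25+26+18 = 142
Depot - N1 - N3 - N5 - N2 - N4 - Depot: 23+36+19+26+30+17 = 151
Depot - N1 - N3 - N5 - N4 - N2 - Depot: 23+36+19+12+14+18 = 122
Depot - N1 - N4 - N2 - N3 - N5 - Depot: 23+27+14+39+19+27 = 149
Depot - N1 - N4 - N2 - N5 - N3 - Depot: 23+27+14+25+24+3 = 116
… (106 more)
Depot - N2 - N1 - N5 - N4 - N3 - Depot: 13+10+15+12+20+3 = 73  ← best
The minimum is 73.
One optimal route: Depot → N2 → N1 → N5 → N4 → N3 → Depot.

73 min — the shortest possible round trip.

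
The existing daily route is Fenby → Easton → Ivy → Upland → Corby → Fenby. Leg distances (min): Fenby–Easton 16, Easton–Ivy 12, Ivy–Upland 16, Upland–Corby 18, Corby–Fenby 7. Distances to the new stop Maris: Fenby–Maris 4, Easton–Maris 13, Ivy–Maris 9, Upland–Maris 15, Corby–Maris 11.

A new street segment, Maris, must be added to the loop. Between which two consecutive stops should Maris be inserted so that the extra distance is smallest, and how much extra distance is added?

Insertion cost between consecutive stops i–j is d(i,Maris) + d(Maris,j) − d(i,j):
  between Fenby and Easton: 4 + 13 − 16 = 1
  between Easton and Ivy: 13 + 9 − 12 = 10
  between Ivy and Upland: 9 + 15 − 16 = 8
  between Upland and Corby: 15 + 11 − 18 = 8
  between Corby and Fenby: 11 + 4 − 7 = 8
Cheapest insertion is between Fenby and Easton, adding 1.
New total = 69 + 1 = 70.

Minimum extra distance: 1 min, inserting Maris between Fenby and Easton.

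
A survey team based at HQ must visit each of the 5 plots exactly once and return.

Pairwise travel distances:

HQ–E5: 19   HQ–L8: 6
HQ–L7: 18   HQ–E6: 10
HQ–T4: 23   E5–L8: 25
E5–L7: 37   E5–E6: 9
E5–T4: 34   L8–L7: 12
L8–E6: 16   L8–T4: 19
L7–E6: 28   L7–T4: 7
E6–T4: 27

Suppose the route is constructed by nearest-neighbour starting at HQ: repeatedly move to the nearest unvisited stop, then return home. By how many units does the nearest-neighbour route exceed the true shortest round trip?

From HQ: L8=6, E6=10, L7=18, E5=19, T4=23 → choose L8 (6).
From L8: L7=12, E6=16, T4=19, E5=25 → choose L7 (12).
From L7: T4=7, E6=28, E5=37 → choose T4 (7).
From T4: E6=27, E5=34 → choose E6 (27).
From E6: E5=9 → choose E5 (9).
NN route HQ → L8 → L7 → T4 → E6 → E5 → HQ costs 80.
Optimal: HQ → L8 → L7 → T4 → E5 → E6 → HQ costs 78 (by enumerating all 60 distinct tours).
Excess = 80 − 78 = 2.

2 longer than the optimal tour.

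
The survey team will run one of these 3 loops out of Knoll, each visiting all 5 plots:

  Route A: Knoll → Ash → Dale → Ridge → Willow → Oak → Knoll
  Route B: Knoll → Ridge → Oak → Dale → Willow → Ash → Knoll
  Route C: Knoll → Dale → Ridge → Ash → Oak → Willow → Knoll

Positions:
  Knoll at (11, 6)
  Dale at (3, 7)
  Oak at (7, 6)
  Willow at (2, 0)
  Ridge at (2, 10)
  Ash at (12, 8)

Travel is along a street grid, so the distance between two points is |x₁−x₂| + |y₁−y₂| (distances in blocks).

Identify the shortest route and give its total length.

Shortest is Route A, total 42 blocks.

Route A: 3 + 10 + 4 + 10 + 11 + 4 = 42
Route B: 13 + 9 + 5 + 8 + 18 + 3 = 56
Route C: 9 + 4 + 12 + 7 + 11 + 15 = 58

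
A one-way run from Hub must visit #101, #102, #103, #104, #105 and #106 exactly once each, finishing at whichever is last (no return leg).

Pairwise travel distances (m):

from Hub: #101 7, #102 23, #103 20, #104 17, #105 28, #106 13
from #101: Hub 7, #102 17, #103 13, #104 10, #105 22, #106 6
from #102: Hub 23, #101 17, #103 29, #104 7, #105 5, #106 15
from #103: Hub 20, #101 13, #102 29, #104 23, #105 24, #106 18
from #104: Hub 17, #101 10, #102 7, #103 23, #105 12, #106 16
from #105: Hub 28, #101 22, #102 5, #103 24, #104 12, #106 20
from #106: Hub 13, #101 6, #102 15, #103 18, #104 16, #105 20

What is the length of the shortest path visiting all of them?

Minimum one-way distance = 65 m.

There are 6! = 720 possible orderings.
Hub → #101 → #102 → #103 → #104 → #105 → #106: 7+17+29+23+12+20 = 108
Hub → #101 → #102 → #103 → #104 → #106 → #105: 7+17+29+23+16+20 = 112
Hub → #101 → #102 → #103 → #105 → #104 → #106: 7+17+29+24+12+16 = 105
Hub → #101 → #102 → #103 → #105 → #106 → #104: 7+17+29+24+20+16 = 113
Hub → #101 → #102 → #103 → #106 → #104 → #105: 7+17+29+18+16+12 = 99
Hub → #101 → #102 → #103 → #106 → #105 → #104: 7+17+29+18+20+12 = 103
Hub → #101 → #102 → #104 → #103 → #105 → #106: 7+17+7+23+24+20 = 98
Hub → #101 → #102 → #104 → #103 → #106 → #105: 7+17+7+23+18+20 = 92
… (712 more)
Hub → #101 → #106 → #104 → #102 → #105 → #103: 7+6+16+7+5+24 = 65  ← best
The minimum is 65.
One shortest path: Hub → #101 → #106 → #104 → #102 → #105 → #103.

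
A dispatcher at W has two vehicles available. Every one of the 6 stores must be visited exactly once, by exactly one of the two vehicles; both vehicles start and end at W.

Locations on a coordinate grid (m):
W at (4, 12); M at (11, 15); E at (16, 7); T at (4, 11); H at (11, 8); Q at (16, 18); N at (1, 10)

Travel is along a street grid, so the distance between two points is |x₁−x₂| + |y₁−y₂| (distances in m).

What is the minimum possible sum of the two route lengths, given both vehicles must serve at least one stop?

Check every non-empty split of the stops between the two vehicles; for each half take its own optimal tour:
  {M} + {E, T, H, Q, N}: 20 + 52 = 72
  {E} + {M, T, H, Q, N}: 34 + 50 = 84
  {M, E} + {T, H, Q, N}: 40 + 50 = 90
  {T} + {M, E, H, Q, N}: 2 + 52 = 54
  {M, T} + {E, H, Q, N}: 22 + 52 = 74
  {E, T} + {M, H, Q, N}: 34 + 50 = 84
  … (31 splits in total)
Best: vehicle 1 W → T → W = 2; vehicle 2 W → M → Q → E → H → N → W = 52; combined 54.

Minimum combined distance: 54 m.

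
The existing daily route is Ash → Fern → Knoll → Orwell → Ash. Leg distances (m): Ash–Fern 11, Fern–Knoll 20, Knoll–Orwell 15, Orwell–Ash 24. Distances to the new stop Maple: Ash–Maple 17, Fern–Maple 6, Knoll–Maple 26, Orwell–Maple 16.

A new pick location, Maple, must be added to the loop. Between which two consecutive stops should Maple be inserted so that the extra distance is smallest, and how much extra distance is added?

Insertion cost between consecutive stops i–j is d(i,Maple) + d(Maple,j) − d(i,j):
  between Ash and Fern: 17 + 6 − 11 = 12
  between Fern and Knoll: 6 + 26 − 20 = 12
  between Knoll and Orwell: 26 + 16 − 15 = 27
  between Orwell and Ash: 16 + 17 − 24 = 9
Cheapest insertion is between Orwell and Ash, adding 9.
New total = 70 + 9 = 79.

Adding 9 m by placing Maple on the Orwell–Ash leg.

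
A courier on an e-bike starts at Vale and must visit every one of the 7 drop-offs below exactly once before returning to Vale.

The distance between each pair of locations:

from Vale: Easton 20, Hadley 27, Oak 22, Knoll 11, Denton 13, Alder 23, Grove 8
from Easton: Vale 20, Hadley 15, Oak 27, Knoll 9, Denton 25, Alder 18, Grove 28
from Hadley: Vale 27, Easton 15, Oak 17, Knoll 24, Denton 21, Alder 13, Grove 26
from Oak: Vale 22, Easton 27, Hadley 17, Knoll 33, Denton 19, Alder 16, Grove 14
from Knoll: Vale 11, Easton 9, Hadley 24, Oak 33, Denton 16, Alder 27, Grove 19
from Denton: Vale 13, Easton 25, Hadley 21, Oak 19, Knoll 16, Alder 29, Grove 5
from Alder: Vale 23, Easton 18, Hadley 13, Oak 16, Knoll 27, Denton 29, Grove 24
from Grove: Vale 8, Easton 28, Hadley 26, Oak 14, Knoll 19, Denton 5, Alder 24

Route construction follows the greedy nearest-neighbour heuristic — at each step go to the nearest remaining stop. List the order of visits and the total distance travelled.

At Vale the remaining stops are Grove 8, Knoll 11, Denton 13, Easton 20, Oak 22, Alder 23, Hadley 27; go to Grove.
At Grove the remaining stops are Denton 5, Oak 14, Knoll 19, Alder 24, Hadley 26, Easton 28; go to Denton.
At Denton the remaining stops are Knoll 16, Oak 19, Hadley 21, Easton 25, Alder 29; go to Knoll.
At Knoll the remaining stops are Easton 9, Hadley 24, Alder 27, Oak 33; go to Easton.
At Easton the remaining stops are Hadley 15, Alder 18, Oak 27; go to Hadley.
At Hadley the remaining stops are Alder 13, Oak 17; go to Alder.
At Alder the remaining stops are Oak 16; go to Oak.
Return Oak→Vale: 22.
Total = 8 + 5 + 16 + 9 + 15 + 13 + 16 + 22 = 104.

104 along Vale → Grove → Denton → Knoll → Easton → Hadley → Alder → Oak → Vale.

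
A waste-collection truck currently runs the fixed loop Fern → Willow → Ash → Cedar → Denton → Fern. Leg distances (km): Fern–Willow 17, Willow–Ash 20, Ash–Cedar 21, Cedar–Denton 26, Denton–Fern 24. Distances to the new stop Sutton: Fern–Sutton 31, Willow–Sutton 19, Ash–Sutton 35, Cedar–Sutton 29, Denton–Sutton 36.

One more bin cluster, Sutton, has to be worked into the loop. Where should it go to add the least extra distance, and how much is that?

+33 km — insert Sutton between Fern and Willow.

Insertion cost between consecutive stops i–j is d(i,Sutton) + d(Sutton,j) − d(i,j):
  between Fern and Willow: 31 + 19 − 17 = 33
  between Willow and Ash: 19 + 35 − 20 = 34
  between Ash and Cedar: 35 + 29 − 21 = 43
  between Cedar and Denton: 29 + 36 − 26 = 39
  between Denton and Fern: 36 + 31 − 24 = 43
Cheapest insertion is between Fern and Willow, adding 33.
New total = 108 + 33 = 141.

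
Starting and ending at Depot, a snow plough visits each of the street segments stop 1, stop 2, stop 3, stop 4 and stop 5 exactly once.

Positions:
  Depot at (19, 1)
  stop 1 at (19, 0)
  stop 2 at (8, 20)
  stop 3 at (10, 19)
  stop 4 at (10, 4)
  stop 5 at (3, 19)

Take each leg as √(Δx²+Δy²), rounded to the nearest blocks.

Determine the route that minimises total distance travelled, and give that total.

With 5 stops there are 5!/2 = 60 distinct round trips (a route and its reverse cost the same).
Depot - stop 1 - stop 2 - stop 3 - stop 4 - stop 5 - Depot: 1+23+2+15+17+24 = 82
Depot - stop 1 - stop 2 - stop 3 - stop 5 - stop 4 - Depot: 1+23+2+7+17+9 = 59
Depot - stop 1 - stop 2 - stop 4 - stop 3 - stop 5 - Depot: 1+23+16+15+7+24 = 86
Depot - stop 1 - stop 2 - stop 4 - stop 5 - stop 3 - Depot: 1+23+16+17+7+20 = 84
Depot - stop 1 - stop 2 - stop 5 - stop 3 - stop 4 - Depot: 1+23+5+7+15+9 = 60
Depot - stop 1 - stop 2 - stop 5 - stop 4 - stop 3 - Depot: 1+23+5+17+15+20 = 81
Depot - stop 1 - stop 3 - stop 2 - stop 4 - stop 5 - Depot: 1+21+2+16+17+24 = 81
Depot - stop 1 - stop 3 - stop 2 - stop 5 - stop 4 - Depot: 1+21+2+5+17+9 = 55
Depot - stop 1 - stop 3 - stop 4 - stop 2 - stop 5 - Depot: 1+21+15+16+5+24 = 82
Depot - stop 1 - stop 3 - stop 4 - stop 5 - stop 2 - Depot: 1+21+15+17+5+22 = 81
Depot - stop 1 - stop 3 - stop 5 - stop 2 - stop 4 - Depot: 1+21+7+5+16+9 = 59
Depot - stop 1 - stop 3 - stop 5 - stop 4 - stop 2 - Depot: 1+21+7+17+16+22 = 84
Depot - stop 1 - stop 4 - stop 2 - stop 3 - stop 5 - Depot: 1+10+16+2+7+24 = 60
Depot - stop 1 - stop 4 - stop 2 - stop 5 - stop 3 - Depot: 1+10+16+5+7+20 = 59
… (46 more)
The minimum is 55.
One optimal route: Depot → stop 1 → stop 3 → stop 2 → stop 5 → stop 4 → Depot (or its reverse).

55 blocks — the shortest possible round trip.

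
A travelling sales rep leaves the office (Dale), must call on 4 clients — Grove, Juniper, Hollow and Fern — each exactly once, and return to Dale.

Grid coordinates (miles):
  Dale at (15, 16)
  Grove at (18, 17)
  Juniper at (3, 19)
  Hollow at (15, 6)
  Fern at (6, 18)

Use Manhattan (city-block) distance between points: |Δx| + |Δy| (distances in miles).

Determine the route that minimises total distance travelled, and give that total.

Dale-Grove-Juniper-Hollow-Fern-Dale: 4+17+25+21+11 = 78
Dale-Grove-Juniper-Fern-Hollow-Dale: 4+17+4+21+10 = 56
Dale-Grove-Hollow-Juniper-Fern-Dale: 4+14+25+4+11 = 58
Dale-Grove-Hollow-Fern-Juniper-Dale: 4+14+21+4+15 = 58
Dale-Grove-Fern-Juniper-Hollow-Dale: 4+13+4+25+10 = 56
Dale-Grove-Fern-Hollow-Juniper-Dale: 4+13+21+25+15 = 78
Dale-Juniper-Grove-Hollow-Fern-Dale: 15+17+14+21+11 = 78
Dale-Juniper-Grove-Fern-Hollow-Dale: 15+17+13+21+10 = 76
Dale-Juniper-Hollow-Grove-Fern-Dale: 15+25+14+13+11 = 78
Dale-Juniper-Fern-Grove-Hollow-Dale: 15+4+13+14+10 = 56
Dale-Hollow-Grove-Juniper-Fern-Dale: 10+14+17+4+11 = 56
Dale-Hollow-Juniper-Grove-Fern-Dale: 10+25+17+13+11 = 76
The minimum is 56.
One optimal route: Dale → Grove → Juniper → Fern → Hollow → Dale (or its reverse).

Minimum total distance: 56 miles.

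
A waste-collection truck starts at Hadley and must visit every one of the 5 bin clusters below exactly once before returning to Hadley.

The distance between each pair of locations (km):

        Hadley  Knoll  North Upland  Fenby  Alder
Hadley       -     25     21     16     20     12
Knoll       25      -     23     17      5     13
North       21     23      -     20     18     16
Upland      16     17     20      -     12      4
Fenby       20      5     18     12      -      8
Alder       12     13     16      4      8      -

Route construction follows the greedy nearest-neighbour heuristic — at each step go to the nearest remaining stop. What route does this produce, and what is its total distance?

Total distance 77 km via the nearest-neighbour route Hadley → Alder → Upland → Fenby → Knoll → North → Hadley.

Hadley → [Alder:12 / Upland:16 / Fenby:20 / North:21 / Knoll:25] → Alder (12)
Alder → [Upland:4 / Fenby:8 / Knoll:13 / North:16] → Upland (4)
Upland → [Fenby:12 / Knoll:17 / North:20] → Fenby (12)
Fenby → [Knoll:5 / North:18] → Knoll (5)
Knoll → [North:23] → North (23)
Return North→Hadley: 21.
Total = 12 + 4 + 12 + 5 + 23 + 21 = 77.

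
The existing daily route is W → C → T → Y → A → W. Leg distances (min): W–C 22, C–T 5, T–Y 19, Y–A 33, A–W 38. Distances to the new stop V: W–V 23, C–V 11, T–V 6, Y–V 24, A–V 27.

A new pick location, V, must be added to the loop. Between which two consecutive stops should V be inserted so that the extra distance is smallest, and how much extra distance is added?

+11 min — insert V between T and Y.

Insertion cost between consecutive stops i–j is d(i,V) + d(V,j) − d(i,j):
  between W and C: 23 + 11 − 22 = 12
  between C and T: 11 + 6 − 5 = 12
  between T and Y: 6 + 24 − 19 = 11
  between Y and A: 24 + 27 − 33 = 18
  between A and W: 27 + 23 − 38 = 12
Cheapest insertion is between T and Y, adding 11.
New total = 117 + 11 = 128.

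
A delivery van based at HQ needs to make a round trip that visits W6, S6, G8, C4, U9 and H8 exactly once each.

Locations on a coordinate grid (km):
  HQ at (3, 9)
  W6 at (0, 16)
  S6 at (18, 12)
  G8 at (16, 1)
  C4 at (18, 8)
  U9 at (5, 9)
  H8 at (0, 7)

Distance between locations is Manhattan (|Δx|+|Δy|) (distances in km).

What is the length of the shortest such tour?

There are 360 distinct closed tours to check (reversals are equivalent).
HQ → W6 → S6 → G8 → C4 → U9 → H8 → HQ: 10+22+13+9+14+7+5 = 80
HQ → W6 → S6 → G8 → C4 → H8 → U9 → HQ: 10+22+13+9+19+7+2 = 82
HQ → W6 → S6 → G8 → U9 → C4 → H8 → HQ: 10+22+13+19+14+19+5 = 102
HQ → W6 → S6 → G8 → U9 → H8 → C4 → HQ: 10+22+13+19+7+19+16 = 106
HQ → W6 → S6 → G8 → H8 → C4 → U9 → HQ: 10+22+13+22+19+14+2 = 102
HQ → W6 → S6 → G8 → H8 → U9 → C4 → HQ: 10+22+13+22+7+14+16 = 104
HQ → W6 → S6 → C4 → G8 → U9 → H8 → HQ: 10+22+4+9+19+7+5 = 76
HQ → W6 → S6 → C4 → G8 → H8 → U9 → HQ: 10+22+4+9+22+7+2 = 76
… (352 more)
HQ → U9 → G8 → C4 → S6 → W6 → H8 → HQ: 2+19+9+4+22+9+5 = 70  ← best
The minimum is 70.
One optimal route: HQ → U9 → G8 → C4 → S6 → W6 → H8 → HQ (or its reverse).

Minimum total distance: 70 km.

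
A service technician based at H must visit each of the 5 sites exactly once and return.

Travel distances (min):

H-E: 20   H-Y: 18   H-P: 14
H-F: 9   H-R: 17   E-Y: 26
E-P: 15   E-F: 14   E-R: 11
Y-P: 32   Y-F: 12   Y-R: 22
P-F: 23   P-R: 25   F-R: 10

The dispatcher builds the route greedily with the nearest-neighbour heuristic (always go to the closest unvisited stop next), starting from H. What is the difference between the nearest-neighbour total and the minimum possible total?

The nearest-neighbour route is 15 min longer than optimal.

H: F=9, P=14, R=17, Y=18, E=20 ⇒ F
F: R=10, Y=12, E=14, P=23 ⇒ R
R: E=11, Y=22, P=25 ⇒ E
E: P=15, Y=26 ⇒ P
P: Y=32 ⇒ Y
NN route H → F → R → E → P → Y → H costs 95.
Optimal: H → Y → F → R → E → P → H costs 80 (by enumerating all 60 distinct tours).
Excess = 95 − 80 = 15.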